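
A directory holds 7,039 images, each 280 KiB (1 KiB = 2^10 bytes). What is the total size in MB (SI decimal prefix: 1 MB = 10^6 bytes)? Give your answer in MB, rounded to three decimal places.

Total = 7,039 × 280 KiB = 1,970,920 KiB
= 1,970,920 × 1,024 bytes = 2,018,222,080 bytes
1 MB = 1,000,000 bytes
2,018,222,080 / 1,000,000 = 2,018.222 MB

2,018.222 MB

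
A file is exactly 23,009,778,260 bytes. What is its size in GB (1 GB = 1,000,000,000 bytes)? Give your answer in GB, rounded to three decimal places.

23,009,778,260 bytes given.
1 GB = 10^9 bytes = 1,000,000,000 bytes
23,009,778,260 / 1,000,000,000 = 23.010 GB

23.010 GB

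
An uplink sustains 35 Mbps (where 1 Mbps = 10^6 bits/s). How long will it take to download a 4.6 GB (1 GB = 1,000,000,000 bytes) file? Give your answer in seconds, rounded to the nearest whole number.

4.6 GB = 4,600,000,000 bytes = 36,800,000,000 bits
35 Mbps = 35,000,000 bits/s
time = 36,800,000,000 / 35,000,000 = 1,051 s

1,051 seconds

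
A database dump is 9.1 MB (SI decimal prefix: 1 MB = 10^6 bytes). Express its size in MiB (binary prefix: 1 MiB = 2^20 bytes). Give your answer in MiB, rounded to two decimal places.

9.1 MB × 1,000,000 bytes/MB = 9,100,000 bytes
1 MiB = 1,048,576 bytes
9,100,000 / 1,048,576 = 8.68 MiB

8.68 MiB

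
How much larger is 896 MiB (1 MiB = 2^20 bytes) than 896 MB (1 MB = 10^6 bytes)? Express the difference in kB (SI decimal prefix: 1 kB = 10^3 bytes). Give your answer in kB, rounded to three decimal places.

43,524.096 kB

896 MiB = 896 × 1,048,576 = 939,524,096 bytes
896 MB = 896 × 1,000,000 = 896,000,000 bytes
difference = 43,524,096 bytes
43,524,096 / 1,000 = 43,524.096 kB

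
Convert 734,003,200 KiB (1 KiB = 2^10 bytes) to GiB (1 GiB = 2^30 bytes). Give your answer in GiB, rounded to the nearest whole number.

734,003,200 KiB = 734,003,200 × 2^10 bytes = 751,619,276,800 bytes
1 GiB = 1,073,741,824 bytes
751,619,276,800 / 1,073,741,824 = 700 GiB

700 GiB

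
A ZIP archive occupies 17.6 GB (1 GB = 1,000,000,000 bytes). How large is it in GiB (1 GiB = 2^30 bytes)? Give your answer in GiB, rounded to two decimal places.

16.39 GiB

17.6 GB = 17.6 × 10^9 bytes = 17,600,000,000 bytes
1 GiB = 2^30 bytes = 1,073,741,824 bytes
17,600,000,000 / 1,073,741,824 = 16.39 GiB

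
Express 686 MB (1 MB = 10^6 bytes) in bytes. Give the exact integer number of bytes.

686,000,000 bytes

686 × 1,000,000 = 686,000,000 bytes  (1 MB = 10^6 bytes)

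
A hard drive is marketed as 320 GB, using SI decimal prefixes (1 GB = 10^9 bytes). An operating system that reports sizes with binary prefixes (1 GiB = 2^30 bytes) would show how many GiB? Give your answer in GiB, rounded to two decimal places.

298.02 GiB

320 GB × 1,000,000,000 bytes/GB = 320,000,000,000 bytes
1 GiB = 1,073,741,824 bytes
320,000,000,000 / 1,073,741,824 = 298.02 GiB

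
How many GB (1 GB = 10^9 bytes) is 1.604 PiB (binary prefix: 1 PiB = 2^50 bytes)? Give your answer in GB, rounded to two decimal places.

1.604 PiB × 1,125,899,906,842,624 bytes/PiB = 1,805,943,450,575,568.896 bytes
1 GB = 10^9 bytes = 1,000,000,000 bytes
1,805,943,450,575,568.896 / 1,000,000,000 = 1,805,943.45 GB

1,805,943.45 GB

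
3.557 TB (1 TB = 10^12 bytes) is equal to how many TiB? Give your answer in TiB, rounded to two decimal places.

3.24 TiB

3.557 TB = 3.557 × 10^12 bytes = 3,557,000,000,000 bytes
1 TiB = 1,099,511,627,776 bytes
3,557,000,000,000 / 1,099,511,627,776 = 3.24 TiB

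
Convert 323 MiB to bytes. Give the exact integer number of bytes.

323 × 1,048,576 = 338,690,048 bytes  (1 MiB = 2^20 bytes)

338,690,048 bytes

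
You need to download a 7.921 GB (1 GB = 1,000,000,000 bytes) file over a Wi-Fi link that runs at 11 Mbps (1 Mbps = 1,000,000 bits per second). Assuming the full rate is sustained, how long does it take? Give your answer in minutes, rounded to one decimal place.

96.0 minutes

7.921 GB = 7,921,000,000 bytes = 63,368,000,000 bits
11 Mbps = 11,000,000 bits/s
time = 63,368,000,000 / 11,000,000 = 5,760.73 s
5,760.73 s / 60 = 96.0 minutes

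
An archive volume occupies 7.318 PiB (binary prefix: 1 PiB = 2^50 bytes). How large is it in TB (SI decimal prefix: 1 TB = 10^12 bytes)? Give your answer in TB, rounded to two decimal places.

7.318 PiB = 7.318 × 2^50 bytes = 8,239,335,518,274,322.432 bytes
1 TB = 1,000,000,000,000 bytes
8,239,335,518,274,322.432 / 1,000,000,000,000 = 8,239.34 TB

8,239.34 TB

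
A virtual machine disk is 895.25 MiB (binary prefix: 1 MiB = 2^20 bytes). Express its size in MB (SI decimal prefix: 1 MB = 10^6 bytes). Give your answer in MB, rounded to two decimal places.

938.74 MB

895.25 MiB = 895.25 × 2^20 bytes = 938,737,664 bytes
1 MB = 1,000,000 bytes
938,737,664 / 1,000,000 = 938.74 MB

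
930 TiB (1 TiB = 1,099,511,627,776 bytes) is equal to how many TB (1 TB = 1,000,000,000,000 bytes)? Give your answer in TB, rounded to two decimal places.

930 TiB = 930 × 2^40 bytes = 1,022,545,813,831,680 bytes
1 TB = 10^12 bytes = 1,000,000,000,000 bytes
1,022,545,813,831,680 / 1,000,000,000,000 = 1,022.55 TB

1,022.55 TB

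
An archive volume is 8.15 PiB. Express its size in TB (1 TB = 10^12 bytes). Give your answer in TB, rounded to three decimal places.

9,176.084 TB

8.15 PiB = 8.15 × 2^50 bytes = 9,176,084,240,767,385.6 bytes
1 TB = 10^12 bytes = 1,000,000,000,000 bytes
9,176,084,240,767,385.6 / 1,000,000,000,000 = 9,176.084 TB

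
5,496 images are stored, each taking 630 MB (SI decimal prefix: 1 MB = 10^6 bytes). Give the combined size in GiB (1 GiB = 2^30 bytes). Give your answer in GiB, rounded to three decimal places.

Total = 5,496 × 630 MB = 3,462,480 MB
= 3,462,480 × 1,000,000 bytes = 3,462,480,000,000 bytes
1 GiB = 1,073,741,824 bytes
3,462,480,000,000 / 1,073,741,824 = 3,224.686 GiB

3,224.686 GiB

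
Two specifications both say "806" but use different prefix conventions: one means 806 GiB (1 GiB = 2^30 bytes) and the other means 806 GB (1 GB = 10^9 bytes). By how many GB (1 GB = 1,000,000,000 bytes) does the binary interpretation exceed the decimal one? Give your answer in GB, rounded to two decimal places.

59.44 GB

806 GiB = 806 × 1,073,741,824 = 865,435,910,144 bytes
806 GB = 806 × 1,000,000,000 = 806,000,000,000 bytes
difference = 59,435,910,144 bytes
59,435,910,144 / 1,000,000,000 = 59.44 GB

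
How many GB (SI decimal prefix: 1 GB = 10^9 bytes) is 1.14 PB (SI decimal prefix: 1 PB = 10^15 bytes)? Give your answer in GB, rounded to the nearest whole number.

1,140,000 GB

1.14 PB × 1,000,000,000,000,000 bytes/PB = 1,140,000,000,000,000 bytes
1 GB = 10^9 bytes = 1,000,000,000 bytes
1,140,000,000,000,000 / 1,000,000,000 = 1,140,000 GB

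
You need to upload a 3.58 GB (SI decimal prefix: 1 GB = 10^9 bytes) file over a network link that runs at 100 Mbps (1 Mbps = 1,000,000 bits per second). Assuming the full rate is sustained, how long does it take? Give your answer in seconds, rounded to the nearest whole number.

3.58 GB = 3,580,000,000 bytes = 28,640,000,000 bits
100 Mbps = 100,000,000 bits/s
time = 28,640,000,000 / 100,000,000 = 286 s

286 seconds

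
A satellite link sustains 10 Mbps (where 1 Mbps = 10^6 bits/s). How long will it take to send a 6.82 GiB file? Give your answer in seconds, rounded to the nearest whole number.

5,858 seconds

6.82 GiB = 7,322,919,239.68 bytes = 58,583,353,917.44 bits
10 Mbps = 10,000,000 bits/s
time = 58,583,353,917.44 / 10,000,000 = 5,858 s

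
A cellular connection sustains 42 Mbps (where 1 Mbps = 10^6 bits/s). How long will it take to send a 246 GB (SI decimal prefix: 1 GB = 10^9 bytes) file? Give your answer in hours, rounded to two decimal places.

13.02 hours

246 GB = 246,000,000,000 bytes = 1,968,000,000,000 bits
42 Mbps = 42,000,000 bits/s
time = 1,968,000,000,000 / 42,000,000 = 46,857.1429 s
46,857.1429 s / 3600 = 13.02 hours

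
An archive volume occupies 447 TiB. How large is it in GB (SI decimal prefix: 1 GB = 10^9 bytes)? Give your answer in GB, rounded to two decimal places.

447 TiB × 1,099,511,627,776 bytes/TiB = 491,481,697,615,872 bytes
1 GB = 10^9 bytes = 1,000,000,000 bytes
491,481,697,615,872 / 1,000,000,000 = 491,481.70 GB

491,481.70 GB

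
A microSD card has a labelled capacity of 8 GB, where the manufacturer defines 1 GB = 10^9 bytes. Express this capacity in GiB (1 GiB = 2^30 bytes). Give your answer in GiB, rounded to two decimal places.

7.45 GiB

8 GB × 1,000,000,000 bytes/GB = 8,000,000,000 bytes
1 GiB = 1,073,741,824 bytes
8,000,000,000 / 1,073,741,824 = 7.45 GiB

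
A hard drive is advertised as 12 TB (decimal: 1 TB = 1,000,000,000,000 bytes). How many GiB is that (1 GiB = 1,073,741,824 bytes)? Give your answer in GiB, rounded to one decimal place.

11,175.9 GiB

12 TB × 1,000,000,000,000 bytes/TB = 12,000,000,000,000 bytes
1 GiB = 1,073,741,824 bytes
12,000,000,000,000 / 1,073,741,824 = 11,175.9 GiB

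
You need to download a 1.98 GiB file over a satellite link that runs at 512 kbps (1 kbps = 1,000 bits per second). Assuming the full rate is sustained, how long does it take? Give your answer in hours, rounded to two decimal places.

1.98 GiB = 2,126,008,811.52 bytes = 17,008,070,492.16 bits
512 kbps = 512,000 bits/s
time = 17,008,070,492.16 / 512,000 = 33,218.8877 s
33,218.8877 s / 3600 = 9.23 hours

9.23 hours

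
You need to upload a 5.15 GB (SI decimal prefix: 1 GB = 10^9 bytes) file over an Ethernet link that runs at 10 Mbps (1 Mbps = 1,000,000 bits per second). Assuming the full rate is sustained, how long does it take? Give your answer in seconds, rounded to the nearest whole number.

4,120 seconds

5.15 GB = 5,150,000,000 bytes = 41,200,000,000 bits
10 Mbps = 10,000,000 bits/s
time = 41,200,000,000 / 10,000,000 = 4,120 s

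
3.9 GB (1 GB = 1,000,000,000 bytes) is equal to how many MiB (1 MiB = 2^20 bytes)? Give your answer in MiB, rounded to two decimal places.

3,719.33 MiB

3.9 GB × 1,000,000,000 bytes/GB = 3,900,000,000 bytes
1 MiB = 1,048,576 bytes
3,900,000,000 / 1,048,576 = 3,719.33 MiB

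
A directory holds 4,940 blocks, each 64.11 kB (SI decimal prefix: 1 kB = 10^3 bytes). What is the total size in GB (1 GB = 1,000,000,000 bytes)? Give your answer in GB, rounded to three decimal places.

Total = 4,940 × 64.11 kB = 316703.4 kB
= 316703.4 × 1,000 bytes = 316,703,400 bytes
1 GB = 1,000,000,000 bytes
316,703,400 / 1,000,000,000 = 0.317 GB

0.317 GB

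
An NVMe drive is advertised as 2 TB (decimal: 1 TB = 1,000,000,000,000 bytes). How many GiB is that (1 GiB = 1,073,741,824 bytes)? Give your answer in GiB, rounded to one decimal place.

2 TB = 2 × 10^12 bytes = 2,000,000,000,000 bytes
1 GiB = 2^30 bytes = 1,073,741,824 bytes
2,000,000,000,000 / 1,073,741,824 = 1,862.6 GiB

1,862.6 GiB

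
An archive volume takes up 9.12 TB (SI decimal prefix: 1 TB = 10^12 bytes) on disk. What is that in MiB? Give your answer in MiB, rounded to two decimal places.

8,697,509.77 MiB

9.12 TB = 9.12 × 10^12 bytes = 9,120,000,000,000 bytes
1 MiB = 2^20 bytes = 1,048,576 bytes
9,120,000,000,000 / 1,048,576 = 8,697,509.77 MiB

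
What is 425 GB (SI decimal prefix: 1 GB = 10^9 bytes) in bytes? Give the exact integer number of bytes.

425,000,000,000 bytes

425 × 1,000,000,000 = 425,000,000,000 bytes  (1 GB = 10^9 bytes)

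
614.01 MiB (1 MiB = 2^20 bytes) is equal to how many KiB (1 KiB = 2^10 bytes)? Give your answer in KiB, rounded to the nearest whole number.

628,746 KiB

614.01 MiB × 1,048,576 bytes/MiB = 643,836,149.76 bytes
1 KiB = 2^10 bytes = 1,024 bytes
643,836,149.76 / 1,024 = 628,746 KiB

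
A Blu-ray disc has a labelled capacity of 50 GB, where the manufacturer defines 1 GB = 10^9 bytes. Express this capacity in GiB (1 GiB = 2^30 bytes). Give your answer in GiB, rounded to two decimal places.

46.57 GiB

50 GB × 1,000,000,000 bytes/GB = 50,000,000,000 bytes
1 GiB = 1,073,741,824 bytes
50,000,000,000 / 1,073,741,824 = 46.57 GiB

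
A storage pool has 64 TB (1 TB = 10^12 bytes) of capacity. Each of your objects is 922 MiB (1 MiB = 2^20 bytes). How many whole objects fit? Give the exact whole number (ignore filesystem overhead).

Capacity: 64 TB = 64,000,000,000,000 bytes
Per item: 922 MiB = 966,787,072 bytes
⌊64,000,000,000,000 / 966,787,072⌋ = 66,198

66,198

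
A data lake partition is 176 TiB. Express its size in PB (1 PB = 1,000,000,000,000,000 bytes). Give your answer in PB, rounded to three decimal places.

176 TiB × 1,099,511,627,776 bytes/TiB = 193,514,046,488,576 bytes
1 PB = 10^15 bytes = 1,000,000,000,000,000 bytes
193,514,046,488,576 / 1,000,000,000,000,000 = 0.194 PB

0.194 PB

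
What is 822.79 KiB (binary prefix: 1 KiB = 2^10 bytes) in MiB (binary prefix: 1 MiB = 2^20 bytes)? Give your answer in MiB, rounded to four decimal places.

822.79 KiB = 822.79 × 2^10 bytes = 842,536.96 bytes
1 MiB = 1,048,576 bytes
842,536.96 / 1,048,576 = 0.8035 MiB

0.8035 MiB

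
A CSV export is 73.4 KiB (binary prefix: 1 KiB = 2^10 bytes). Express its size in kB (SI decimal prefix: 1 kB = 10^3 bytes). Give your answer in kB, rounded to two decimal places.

73.4 KiB = 73.4 × 2^10 bytes = 75,161.6 bytes
1 kB = 10^3 bytes = 1,000 bytes
75,161.6 / 1,000 = 75.16 kB

75.16 kB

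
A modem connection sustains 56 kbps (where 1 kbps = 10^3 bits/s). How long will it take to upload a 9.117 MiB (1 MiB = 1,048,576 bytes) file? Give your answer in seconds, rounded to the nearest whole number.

1,366 seconds

9.117 MiB = 9,559,867.392 bytes = 76,478,939.136 bits
56 kbps = 56,000 bits/s
time = 76,478,939.136 / 56,000 = 1,366 s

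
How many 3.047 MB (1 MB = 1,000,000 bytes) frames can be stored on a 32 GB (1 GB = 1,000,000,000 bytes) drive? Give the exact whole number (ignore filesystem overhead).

10,502

Capacity: 32 GB = 32,000,000,000 bytes
Per item: 3.047 MB = 3,047,000 bytes
⌊32,000,000,000 / 3,047,000⌋ = 10,502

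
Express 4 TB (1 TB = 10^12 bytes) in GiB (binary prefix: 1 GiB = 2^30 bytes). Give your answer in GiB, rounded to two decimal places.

4 TB × 1,000,000,000,000 bytes/TB = 4,000,000,000,000 bytes
1 GiB = 1,073,741,824 bytes
4,000,000,000,000 / 1,073,741,824 = 3,725.29 GiB

3,725.29 GiB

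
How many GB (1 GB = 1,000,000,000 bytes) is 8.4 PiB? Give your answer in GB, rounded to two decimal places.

8.4 PiB = 8.4 × 2^50 bytes = 9,457,559,217,478,041.6 bytes
1 GB = 10^9 bytes = 1,000,000,000 bytes
9,457,559,217,478,041.6 / 1,000,000,000 = 9,457,559.22 GB

9,457,559.22 GB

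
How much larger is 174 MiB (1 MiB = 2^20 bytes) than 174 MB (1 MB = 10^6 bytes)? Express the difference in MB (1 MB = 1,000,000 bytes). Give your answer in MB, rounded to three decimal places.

174 MiB = 174 × 1,048,576 = 182,452,224 bytes
174 MB = 174 × 1,000,000 = 174,000,000 bytes
difference = 8,452,224 bytes
8,452,224 / 1,000,000 = 8.452 MB

8.452 MB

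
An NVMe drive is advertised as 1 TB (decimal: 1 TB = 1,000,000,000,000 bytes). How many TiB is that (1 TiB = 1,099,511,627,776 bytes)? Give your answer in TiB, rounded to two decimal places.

0.91 TiB

1 TB = 1 × 10^12 bytes = 1,000,000,000,000 bytes
1 TiB = 2^40 bytes = 1,099,511,627,776 bytes
1,000,000,000,000 / 1,099,511,627,776 = 0.91 TiB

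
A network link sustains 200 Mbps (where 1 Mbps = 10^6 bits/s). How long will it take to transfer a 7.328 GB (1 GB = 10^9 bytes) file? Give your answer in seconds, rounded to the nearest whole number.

293 seconds

7.328 GB = 7,328,000,000 bytes = 58,624,000,000 bits
200 Mbps = 200,000,000 bits/s
time = 58,624,000,000 / 200,000,000 = 293 s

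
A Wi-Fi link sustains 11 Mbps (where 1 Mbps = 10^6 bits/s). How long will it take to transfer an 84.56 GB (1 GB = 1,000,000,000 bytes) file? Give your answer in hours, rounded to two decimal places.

17.08 hours

84.56 GB = 84,560,000,000 bytes = 676,480,000,000 bits
11 Mbps = 11,000,000 bits/s
time = 676,480,000,000 / 11,000,000 = 61,498.1818 s
61,498.1818 s / 3600 = 17.08 hours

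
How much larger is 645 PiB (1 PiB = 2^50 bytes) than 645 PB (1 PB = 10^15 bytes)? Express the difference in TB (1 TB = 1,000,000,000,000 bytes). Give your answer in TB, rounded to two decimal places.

645 PiB = 645 × 1,125,899,906,842,624 = 726,205,439,913,492,480 bytes
645 PB = 645 × 1,000,000,000,000,000 = 645,000,000,000,000,000 bytes
difference = 81,205,439,913,492,480 bytes
81,205,439,913,492,480 / 1,000,000,000,000 = 81,205.44 TB

81,205.44 TB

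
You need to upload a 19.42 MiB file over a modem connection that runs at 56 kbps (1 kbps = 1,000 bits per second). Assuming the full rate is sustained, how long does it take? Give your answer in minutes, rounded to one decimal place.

48.5 minutes

19.42 MiB = 20,363,345.92 bytes = 162,906,767.36 bits
56 kbps = 56,000 bits/s
time = 162,906,767.36 / 56,000 = 2,909.05 s
2,909.05 s / 60 = 48.5 minutes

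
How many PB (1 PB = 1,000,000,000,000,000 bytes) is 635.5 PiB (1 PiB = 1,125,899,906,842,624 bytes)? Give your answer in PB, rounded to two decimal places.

715.51 PB

635.5 PiB × 1,125,899,906,842,624 bytes/PiB = 715,509,390,798,487,552 bytes
1 PB = 1,000,000,000,000,000 bytes
715,509,390,798,487,552 / 1,000,000,000,000,000 = 715.51 PB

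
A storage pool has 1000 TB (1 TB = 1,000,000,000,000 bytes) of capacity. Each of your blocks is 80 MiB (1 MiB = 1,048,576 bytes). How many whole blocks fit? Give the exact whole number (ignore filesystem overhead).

Capacity: 1000 TB = 1,000,000,000,000,000 bytes
Per item: 80 MiB = 83,886,080 bytes
⌊1,000,000,000,000,000 / 83,886,080⌋ = 11,920,928

11,920,928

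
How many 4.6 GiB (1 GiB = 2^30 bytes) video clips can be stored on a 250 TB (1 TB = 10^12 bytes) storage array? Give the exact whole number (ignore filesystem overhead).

Capacity: 250 TB = 250,000,000,000,000 bytes
Per item: 4.6 GiB = 4,939,212,390.4 bytes
⌊250,000,000,000,000 / 4,939,212,390.4⌋ = 50,615

50,615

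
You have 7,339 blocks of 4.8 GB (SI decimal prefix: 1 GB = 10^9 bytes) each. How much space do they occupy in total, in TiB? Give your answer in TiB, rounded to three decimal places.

32.039 TiB

Total = 7,339 × 4.8 GB = 35227.2 GB
= 35227.2 × 1,000,000,000 bytes = 35,227,200,000,000 bytes
1 TiB = 1,099,511,627,776 bytes
35,227,200,000,000 / 1,099,511,627,776 = 32.039 TiB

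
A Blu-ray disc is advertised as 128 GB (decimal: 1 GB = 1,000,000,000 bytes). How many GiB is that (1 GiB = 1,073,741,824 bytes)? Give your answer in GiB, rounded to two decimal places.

119.21 GiB

128 GB = 128 × 10^9 bytes = 128,000,000,000 bytes
1 GiB = 1,073,741,824 bytes
128,000,000,000 / 1,073,741,824 = 119.21 GiB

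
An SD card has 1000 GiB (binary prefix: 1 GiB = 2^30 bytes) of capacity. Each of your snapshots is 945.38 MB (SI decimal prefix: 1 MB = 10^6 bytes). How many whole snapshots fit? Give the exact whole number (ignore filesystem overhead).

Capacity: 1000 GiB = 1,073,741,824,000 bytes
Per item: 945.38 MB = 945,380,000 bytes
⌊1,073,741,824,000 / 945,380,000⌋ = 1,135

1,135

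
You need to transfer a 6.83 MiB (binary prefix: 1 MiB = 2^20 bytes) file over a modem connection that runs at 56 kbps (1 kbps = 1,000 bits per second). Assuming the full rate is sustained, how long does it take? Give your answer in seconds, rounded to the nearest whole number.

1,023 seconds

6.83 MiB = 7,161,774.08 bytes = 57,294,192.64 bits
56 kbps = 56,000 bits/s
time = 57,294,192.64 / 56,000 = 1,023 s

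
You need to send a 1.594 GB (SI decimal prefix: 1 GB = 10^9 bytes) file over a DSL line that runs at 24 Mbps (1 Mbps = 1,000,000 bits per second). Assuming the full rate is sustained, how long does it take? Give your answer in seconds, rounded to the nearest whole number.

1.594 GB = 1,594,000,000 bytes = 12,752,000,000 bits
24 Mbps = 24,000,000 bits/s
time = 12,752,000,000 / 24,000,000 = 531 s

531 seconds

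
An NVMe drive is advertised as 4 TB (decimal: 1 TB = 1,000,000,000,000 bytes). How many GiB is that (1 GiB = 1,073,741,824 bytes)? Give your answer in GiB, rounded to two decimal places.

3,725.29 GiB

4 TB × 1,000,000,000,000 bytes/TB = 4,000,000,000,000 bytes
1 GiB = 2^30 bytes = 1,073,741,824 bytes
4,000,000,000,000 / 1,073,741,824 = 3,725.29 GiB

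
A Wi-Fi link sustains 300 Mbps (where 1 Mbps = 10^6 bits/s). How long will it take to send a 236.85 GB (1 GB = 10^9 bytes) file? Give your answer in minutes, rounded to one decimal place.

105.3 minutes

236.85 GB = 236,850,000,000 bytes = 1,894,800,000,000 bits
300 Mbps = 300,000,000 bits/s
time = 1,894,800,000,000 / 300,000,000 = 6,316.00 s
6,316.00 s / 60 = 105.3 minutes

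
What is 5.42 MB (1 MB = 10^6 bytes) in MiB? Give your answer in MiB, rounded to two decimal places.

5.17 MiB

5.42 MB × 1,000,000 bytes/MB = 5,420,000 bytes
1 MiB = 2^20 bytes = 1,048,576 bytes
5,420,000 / 1,048,576 = 5.17 MiB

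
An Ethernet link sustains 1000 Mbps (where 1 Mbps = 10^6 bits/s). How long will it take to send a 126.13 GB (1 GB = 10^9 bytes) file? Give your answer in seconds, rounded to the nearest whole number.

126.13 GB = 126,130,000,000 bytes = 1,009,040,000,000 bits
1000 Mbps = 1,000,000,000 bits/s
time = 1,009,040,000,000 / 1,000,000,000 = 1,009 s

1,009 seconds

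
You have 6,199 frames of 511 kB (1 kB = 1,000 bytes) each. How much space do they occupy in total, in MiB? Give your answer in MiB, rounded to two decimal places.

3,020.94 MiB

Total = 6,199 × 511 kB = 3,167,689 kB
= 3,167,689 × 1,000 bytes = 3,167,689,000 bytes
1 MiB = 1,048,576 bytes
3,167,689,000 / 1,048,576 = 3,020.94 MiB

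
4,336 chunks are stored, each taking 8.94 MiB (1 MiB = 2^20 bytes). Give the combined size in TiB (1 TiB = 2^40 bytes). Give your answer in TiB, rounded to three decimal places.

Total = 4,336 × 8.94 MiB = 38763.84 MiB
= 38763.84 × 1,048,576 bytes = 40,646,832,291.84 bytes
1 TiB = 1,099,511,627,776 bytes
40,646,832,291.84 / 1,099,511,627,776 = 0.037 TiB

0.037 TiB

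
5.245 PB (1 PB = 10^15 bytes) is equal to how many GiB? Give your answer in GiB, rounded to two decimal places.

5.245 PB = 5.245 × 10^15 bytes = 5,245,000,000,000,000 bytes
1 GiB = 2^30 bytes = 1,073,741,824 bytes
5,245,000,000,000,000 / 1,073,741,824 = 4,884,786.90 GiB

4,884,786.90 GiB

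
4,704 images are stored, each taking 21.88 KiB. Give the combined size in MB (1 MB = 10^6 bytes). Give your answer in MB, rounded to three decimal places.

Total = 4,704 × 21.88 KiB = 102923.52 KiB
= 102923.52 × 1,024 bytes = 105,393,684.48 bytes
1 MB = 1,000,000 bytes
105,393,684.48 / 1,000,000 = 105.394 MB

105.394 MB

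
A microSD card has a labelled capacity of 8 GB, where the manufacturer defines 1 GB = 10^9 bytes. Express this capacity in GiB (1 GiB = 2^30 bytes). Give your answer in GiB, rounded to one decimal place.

7.5 GiB

8 GB = 8 × 10^9 bytes = 8,000,000,000 bytes
1 GiB = 2^30 bytes = 1,073,741,824 bytes
8,000,000,000 / 1,073,741,824 = 7.5 GiB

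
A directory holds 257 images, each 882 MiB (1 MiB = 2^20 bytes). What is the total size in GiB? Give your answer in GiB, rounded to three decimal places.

Total = 257 × 882 MiB = 226,674 MiB
= 226,674 × 1,048,576 bytes = 237,684,916,224 bytes
1 GiB = 1,073,741,824 bytes
237,684,916,224 / 1,073,741,824 = 221.361 GiB

221.361 GiB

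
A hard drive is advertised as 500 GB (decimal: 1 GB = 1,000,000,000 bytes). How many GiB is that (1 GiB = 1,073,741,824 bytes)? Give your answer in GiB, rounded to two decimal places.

500 GB × 1,000,000,000 bytes/GB = 500,000,000,000 bytes
1 GiB = 1,073,741,824 bytes
500,000,000,000 / 1,073,741,824 = 465.66 GiB

465.66 GiB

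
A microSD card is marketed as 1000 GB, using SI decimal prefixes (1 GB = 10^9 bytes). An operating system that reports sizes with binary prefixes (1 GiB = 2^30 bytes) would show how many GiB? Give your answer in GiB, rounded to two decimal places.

1000 GB = 1000 × 10^9 bytes = 1,000,000,000,000 bytes
1 GiB = 1,073,741,824 bytes
1,000,000,000,000 / 1,073,741,824 = 931.32 GiB

931.32 GiB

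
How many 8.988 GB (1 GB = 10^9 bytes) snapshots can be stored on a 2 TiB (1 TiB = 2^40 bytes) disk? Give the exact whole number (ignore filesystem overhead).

Capacity: 2 TiB = 2,199,023,255,552 bytes
Per item: 8.988 GB = 8,988,000,000 bytes
⌊2,199,023,255,552 / 8,988,000,000⌋ = 244

244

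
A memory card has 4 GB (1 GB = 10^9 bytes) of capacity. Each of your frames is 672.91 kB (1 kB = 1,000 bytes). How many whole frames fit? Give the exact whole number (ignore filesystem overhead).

5,944

Capacity: 4 GB = 4,000,000,000 bytes
Per item: 672.91 kB = 672,910 bytes
⌊4,000,000,000 / 672,910⌋ = 5,944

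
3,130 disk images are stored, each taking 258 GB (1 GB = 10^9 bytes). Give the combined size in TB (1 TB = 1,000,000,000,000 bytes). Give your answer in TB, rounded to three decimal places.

Total = 3,130 × 258 GB = 807,540 GB
= 807,540 × 1,000,000,000 bytes = 807,540,000,000,000 bytes
1 TB = 1,000,000,000,000 bytes
807,540,000,000,000 / 1,000,000,000,000 = 807.540 TB

807.540 TB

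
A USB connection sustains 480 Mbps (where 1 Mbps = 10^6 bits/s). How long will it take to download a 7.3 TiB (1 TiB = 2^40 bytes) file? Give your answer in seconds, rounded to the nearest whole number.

7.3 TiB = 8,026,434,882,764.8 bytes = 64,211,479,062,118.4 bits
480 Mbps = 480,000,000 bits/s
time = 64,211,479,062,118.4 / 480,000,000 = 133,774 s

133,774 seconds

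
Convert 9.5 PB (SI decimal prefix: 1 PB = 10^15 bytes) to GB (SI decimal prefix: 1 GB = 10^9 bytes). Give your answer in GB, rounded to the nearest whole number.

9.5 PB × 1,000,000,000,000,000 bytes/PB = 9,500,000,000,000,000 bytes
1 GB = 10^9 bytes = 1,000,000,000 bytes
9,500,000,000,000,000 / 1,000,000,000 = 9,500,000 GB

9,500,000 GB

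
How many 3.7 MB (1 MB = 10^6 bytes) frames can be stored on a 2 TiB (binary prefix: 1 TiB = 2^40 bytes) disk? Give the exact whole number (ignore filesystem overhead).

Capacity: 2 TiB = 2,199,023,255,552 bytes
Per item: 3.7 MB = 3,700,000 bytes
⌊2,199,023,255,552 / 3,700,000⌋ = 594,330

594,330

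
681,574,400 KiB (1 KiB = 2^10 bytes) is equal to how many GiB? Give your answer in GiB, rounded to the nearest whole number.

650 GiB

681,574,400 KiB = 681,574,400 × 2^10 bytes = 697,932,185,600 bytes
1 GiB = 2^30 bytes = 1,073,741,824 bytes
697,932,185,600 / 1,073,741,824 = 650 GiB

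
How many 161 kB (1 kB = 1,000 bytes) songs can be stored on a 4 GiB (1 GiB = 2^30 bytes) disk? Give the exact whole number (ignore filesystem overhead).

26,676

Capacity: 4 GiB = 4,294,967,296 bytes
Per item: 161 kB = 161,000 bytes
⌊4,294,967,296 / 161,000⌋ = 26,676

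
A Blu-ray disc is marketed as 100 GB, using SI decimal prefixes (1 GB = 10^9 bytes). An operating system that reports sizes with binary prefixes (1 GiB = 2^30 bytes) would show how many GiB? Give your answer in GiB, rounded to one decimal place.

93.1 GiB

100 GB = 100 × 10^9 bytes = 100,000,000,000 bytes
1 GiB = 1,073,741,824 bytes
100,000,000,000 / 1,073,741,824 = 93.1 GiB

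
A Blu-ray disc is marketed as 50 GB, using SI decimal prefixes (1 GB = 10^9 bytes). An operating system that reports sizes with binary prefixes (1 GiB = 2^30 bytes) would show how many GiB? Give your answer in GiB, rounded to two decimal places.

50 GB × 1,000,000,000 bytes/GB = 50,000,000,000 bytes
1 GiB = 1,073,741,824 bytes
50,000,000,000 / 1,073,741,824 = 46.57 GiB

46.57 GiB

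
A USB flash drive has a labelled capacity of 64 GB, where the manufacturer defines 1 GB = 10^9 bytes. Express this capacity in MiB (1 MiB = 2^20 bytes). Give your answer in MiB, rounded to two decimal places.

61,035.16 MiB

64 GB = 64 × 10^9 bytes = 64,000,000,000 bytes
1 MiB = 2^20 bytes = 1,048,576 bytes
64,000,000,000 / 1,048,576 = 61,035.16 MiB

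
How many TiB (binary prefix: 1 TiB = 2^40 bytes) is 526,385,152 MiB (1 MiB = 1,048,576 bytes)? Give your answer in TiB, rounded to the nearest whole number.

502 TiB

526,385,152 MiB × 1,048,576 bytes/MiB = 551,954,837,143,552 bytes
1 TiB = 1,099,511,627,776 bytes
551,954,837,143,552 / 1,099,511,627,776 = 502 TiB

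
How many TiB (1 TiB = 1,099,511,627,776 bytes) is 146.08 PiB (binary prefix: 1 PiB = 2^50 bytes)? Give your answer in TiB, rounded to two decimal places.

149,585.92 TiB

146.08 PiB = 146.08 × 2^50 bytes = 164,471,458,391,570,513.92 bytes
1 TiB = 2^40 bytes = 1,099,511,627,776 bytes
164,471,458,391,570,513.92 / 1,099,511,627,776 = 149,585.92 TiB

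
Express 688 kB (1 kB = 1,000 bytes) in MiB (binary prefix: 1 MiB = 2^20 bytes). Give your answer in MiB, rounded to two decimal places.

0.66 MiB

688 kB × 1,000 bytes/kB = 688,000 bytes
1 MiB = 2^20 bytes = 1,048,576 bytes
688,000 / 1,048,576 = 0.66 MiB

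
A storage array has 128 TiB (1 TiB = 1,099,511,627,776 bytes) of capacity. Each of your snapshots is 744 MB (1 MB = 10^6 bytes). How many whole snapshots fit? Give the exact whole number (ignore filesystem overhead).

189,163

Capacity: 128 TiB = 140,737,488,355,328 bytes
Per item: 744 MB = 744,000,000 bytes
⌊140,737,488,355,328 / 744,000,000⌋ = 189,163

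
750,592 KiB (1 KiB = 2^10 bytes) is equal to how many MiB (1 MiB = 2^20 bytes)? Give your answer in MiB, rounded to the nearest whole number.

750,592 KiB = 750,592 × 2^10 bytes = 768,606,208 bytes
1 MiB = 2^20 bytes = 1,048,576 bytes
768,606,208 / 1,048,576 = 733 MiB

733 MiB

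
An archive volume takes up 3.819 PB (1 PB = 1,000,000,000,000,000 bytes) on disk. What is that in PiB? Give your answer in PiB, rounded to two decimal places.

3.819 PB = 3.819 × 10^15 bytes = 3,819,000,000,000,000 bytes
1 PiB = 2^50 bytes = 1,125,899,906,842,624 bytes
3,819,000,000,000,000 / 1,125,899,906,842,624 = 3.39 PiB

3.39 PiB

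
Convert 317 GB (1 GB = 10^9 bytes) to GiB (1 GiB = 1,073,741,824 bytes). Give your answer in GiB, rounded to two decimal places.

317 GB = 317 × 10^9 bytes = 317,000,000,000 bytes
1 GiB = 2^30 bytes = 1,073,741,824 bytes
317,000,000,000 / 1,073,741,824 = 295.23 GiB

295.23 GiB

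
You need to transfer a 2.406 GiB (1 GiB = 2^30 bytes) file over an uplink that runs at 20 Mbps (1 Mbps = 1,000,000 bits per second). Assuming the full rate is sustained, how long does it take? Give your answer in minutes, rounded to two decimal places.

17.22 minutes

2.406 GiB = 2,583,422,828.544 bytes = 20,667,382,628.352 bits
20 Mbps = 20,000,000 bits/s
time = 20,667,382,628.352 / 20,000,000 = 1,033.369 s
1,033.369 s / 60 = 17.22 minutes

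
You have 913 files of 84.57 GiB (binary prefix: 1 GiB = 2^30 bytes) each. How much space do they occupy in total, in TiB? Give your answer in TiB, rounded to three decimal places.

Total = 913 × 84.57 GiB = 77212.41 GiB
= 77212.41 × 1,073,741,824 bytes = 82,906,193,948,835.84 bytes
1 TiB = 1,099,511,627,776 bytes
82,906,193,948,835.84 / 1,099,511,627,776 = 75.403 TiB

75.403 TiB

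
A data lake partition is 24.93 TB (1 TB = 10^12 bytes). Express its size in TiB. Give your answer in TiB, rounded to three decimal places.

24.93 TB = 24.93 × 10^12 bytes = 24,930,000,000,000 bytes
1 TiB = 1,099,511,627,776 bytes
24,930,000,000,000 / 1,099,511,627,776 = 22.674 TiB

22.674 TiB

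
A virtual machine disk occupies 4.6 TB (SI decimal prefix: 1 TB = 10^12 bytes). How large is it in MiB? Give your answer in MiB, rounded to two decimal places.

4.6 TB × 1,000,000,000,000 bytes/TB = 4,600,000,000,000 bytes
1 MiB = 1,048,576 bytes
4,600,000,000,000 / 1,048,576 = 4,386,901.86 MiB

4,386,901.86 MiB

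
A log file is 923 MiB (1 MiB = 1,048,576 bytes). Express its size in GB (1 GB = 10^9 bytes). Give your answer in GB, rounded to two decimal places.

923 MiB × 1,048,576 bytes/MiB = 967,835,648 bytes
1 GB = 10^9 bytes = 1,000,000,000 bytes
967,835,648 / 1,000,000,000 = 0.97 GB

0.97 GB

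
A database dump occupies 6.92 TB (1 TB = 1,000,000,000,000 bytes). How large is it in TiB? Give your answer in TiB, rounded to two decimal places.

6.29 TiB

6.92 TB × 1,000,000,000,000 bytes/TB = 6,920,000,000,000 bytes
1 TiB = 2^40 bytes = 1,099,511,627,776 bytes
6,920,000,000,000 / 1,099,511,627,776 = 6.29 TiB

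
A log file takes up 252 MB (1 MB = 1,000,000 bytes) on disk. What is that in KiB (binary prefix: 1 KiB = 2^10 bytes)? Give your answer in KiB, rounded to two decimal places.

252 MB = 252 × 10^6 bytes = 252,000,000 bytes
1 KiB = 1,024 bytes
252,000,000 / 1,024 = 246,093.75 KiB

246,093.75 KiB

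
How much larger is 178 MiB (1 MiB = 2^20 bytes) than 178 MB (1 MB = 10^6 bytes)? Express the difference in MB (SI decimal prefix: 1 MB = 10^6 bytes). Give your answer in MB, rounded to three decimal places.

8.647 MB

178 MiB = 178 × 1,048,576 = 186,646,528 bytes
178 MB = 178 × 1,000,000 = 178,000,000 bytes
difference = 8,646,528 bytes
8,646,528 / 1,000,000 = 8.647 MB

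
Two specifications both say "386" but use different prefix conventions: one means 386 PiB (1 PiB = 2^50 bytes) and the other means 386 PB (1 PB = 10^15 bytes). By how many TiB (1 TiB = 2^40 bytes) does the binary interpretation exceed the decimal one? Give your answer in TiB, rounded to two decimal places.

386 PiB = 386 × 1,125,899,906,842,624 = 434,597,364,041,252,864 bytes
386 PB = 386 × 1,000,000,000,000,000 = 386,000,000,000,000,000 bytes
difference = 48,597,364,041,252,864 bytes
48,597,364,041,252,864 / 1,099,511,627,776 = 44,199.05 TiB

44,199.05 TiB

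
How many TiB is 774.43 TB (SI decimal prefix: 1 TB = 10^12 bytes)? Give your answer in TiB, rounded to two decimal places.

704.34 TiB

774.43 TB × 1,000,000,000,000 bytes/TB = 774,430,000,000,000 bytes
1 TiB = 1,099,511,627,776 bytes
774,430,000,000,000 / 1,099,511,627,776 = 704.34 TiB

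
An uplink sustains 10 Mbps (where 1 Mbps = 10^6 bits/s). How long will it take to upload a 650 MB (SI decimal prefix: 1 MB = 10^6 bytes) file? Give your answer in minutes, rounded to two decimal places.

8.67 minutes

650 MB = 650,000,000 bytes = 5,200,000,000 bits
10 Mbps = 10,000,000 bits/s
time = 5,200,000,000 / 10,000,000 = 520.000 s
520.000 s / 60 = 8.67 minutes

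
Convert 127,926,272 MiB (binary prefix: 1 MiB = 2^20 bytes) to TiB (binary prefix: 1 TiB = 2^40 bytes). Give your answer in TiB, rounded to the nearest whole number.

122 TiB

127,926,272 MiB = 127,926,272 × 2^20 bytes = 134,140,418,588,672 bytes
1 TiB = 2^40 bytes = 1,099,511,627,776 bytes
134,140,418,588,672 / 1,099,511,627,776 = 122 TiB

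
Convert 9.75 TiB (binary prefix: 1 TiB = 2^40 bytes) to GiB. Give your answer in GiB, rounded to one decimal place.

9.75 TiB = 9.75 × 2^40 bytes = 10,720,238,370,816 bytes
1 GiB = 1,073,741,824 bytes
10,720,238,370,816 / 1,073,741,824 = 9,984.0 GiB

9,984.0 GiB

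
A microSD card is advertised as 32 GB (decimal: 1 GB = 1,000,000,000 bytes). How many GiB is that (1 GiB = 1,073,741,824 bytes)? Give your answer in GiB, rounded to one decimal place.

32 GB = 32 × 10^9 bytes = 32,000,000,000 bytes
1 GiB = 2^30 bytes = 1,073,741,824 bytes
32,000,000,000 / 1,073,741,824 = 29.8 GiB

29.8 GiB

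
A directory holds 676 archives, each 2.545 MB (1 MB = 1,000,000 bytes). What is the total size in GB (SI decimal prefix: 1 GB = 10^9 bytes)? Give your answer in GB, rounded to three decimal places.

Total = 676 × 2.545 MB = 1720.42 MB
= 1720.42 × 1,000,000 bytes = 1,720,420,000 bytes
1 GB = 1,000,000,000 bytes
1,720,420,000 / 1,000,000,000 = 1.720 GB

1.720 GB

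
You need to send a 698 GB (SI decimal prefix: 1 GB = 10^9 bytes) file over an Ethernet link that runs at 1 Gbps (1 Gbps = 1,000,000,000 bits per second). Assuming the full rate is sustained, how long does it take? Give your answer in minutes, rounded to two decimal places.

93.07 minutes

698 GB = 698,000,000,000 bytes = 5,584,000,000,000 bits
1 Gbps = 1,000,000,000 bits/s
time = 5,584,000,000,000 / 1,000,000,000 = 5,584.000 s
5,584.000 s / 60 = 93.07 minutes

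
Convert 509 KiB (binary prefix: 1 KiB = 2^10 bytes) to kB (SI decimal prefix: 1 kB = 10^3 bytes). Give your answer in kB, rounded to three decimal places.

521.216 kB

509 KiB = 509 × 2^10 bytes = 521,216 bytes
1 kB = 1,000 bytes
521,216 / 1,000 = 521.216 kB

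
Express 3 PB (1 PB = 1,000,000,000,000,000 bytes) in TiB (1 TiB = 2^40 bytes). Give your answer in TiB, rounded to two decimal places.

2,728.48 TiB

3 PB = 3 × 10^15 bytes = 3,000,000,000,000,000 bytes
1 TiB = 1,099,511,627,776 bytes
3,000,000,000,000,000 / 1,099,511,627,776 = 2,728.48 TiB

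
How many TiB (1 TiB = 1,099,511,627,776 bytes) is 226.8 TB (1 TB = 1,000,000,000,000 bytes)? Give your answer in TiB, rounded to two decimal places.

206.27 TiB

226.8 TB = 226.8 × 10^12 bytes = 226,800,000,000,000 bytes
1 TiB = 1,099,511,627,776 bytes
226,800,000,000,000 / 1,099,511,627,776 = 206.27 TiB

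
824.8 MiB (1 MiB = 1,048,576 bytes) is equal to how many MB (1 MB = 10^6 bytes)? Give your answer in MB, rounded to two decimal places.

824.8 MiB = 824.8 × 2^20 bytes = 864,865,484.8 bytes
1 MB = 1,000,000 bytes
864,865,484.8 / 1,000,000 = 864.87 MB

864.87 MB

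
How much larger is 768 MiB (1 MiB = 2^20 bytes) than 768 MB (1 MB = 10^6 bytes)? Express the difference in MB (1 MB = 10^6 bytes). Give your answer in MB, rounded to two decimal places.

768 MiB = 768 × 1,048,576 = 805,306,368 bytes
768 MB = 768 × 1,000,000 = 768,000,000 bytes
difference = 37,306,368 bytes
37,306,368 / 1,000,000 = 37.31 MB

37.31 MB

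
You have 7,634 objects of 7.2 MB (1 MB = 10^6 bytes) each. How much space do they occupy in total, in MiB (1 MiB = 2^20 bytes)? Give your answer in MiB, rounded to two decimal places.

Total = 7,634 × 7.2 MB = 54964.8 MB
= 54964.8 × 1,000,000 bytes = 54,964,800,000 bytes
1 MiB = 1,048,576 bytes
54,964,800,000 / 1,048,576 = 52,418.52 MiB

52,418.52 MiB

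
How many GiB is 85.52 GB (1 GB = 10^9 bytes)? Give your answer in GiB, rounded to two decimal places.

85.52 GB = 85.52 × 10^9 bytes = 85,520,000,000 bytes
1 GiB = 1,073,741,824 bytes
85,520,000,000 / 1,073,741,824 = 79.65 GiB

79.65 GiB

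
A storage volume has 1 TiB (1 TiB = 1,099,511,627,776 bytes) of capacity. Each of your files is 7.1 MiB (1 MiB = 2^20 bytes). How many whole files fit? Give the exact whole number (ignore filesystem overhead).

147,686

Capacity: 1 TiB = 1,099,511,627,776 bytes
Per item: 7.1 MiB = 7,444,889.6 bytes
⌊1,099,511,627,776 / 7,444,889.6⌋ = 147,686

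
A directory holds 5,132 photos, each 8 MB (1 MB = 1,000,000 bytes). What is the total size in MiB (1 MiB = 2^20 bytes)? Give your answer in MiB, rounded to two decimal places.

Total = 5,132 × 8 MB = 41,056 MB
= 41,056 × 1,000,000 bytes = 41,056,000,000 bytes
1 MiB = 1,048,576 bytes
41,056,000,000 / 1,048,576 = 39,154.05 MiB

39,154.05 MiB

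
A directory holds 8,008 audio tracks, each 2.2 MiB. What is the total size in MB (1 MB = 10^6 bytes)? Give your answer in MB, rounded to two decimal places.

18,473.39 MB

Total = 8,008 × 2.2 MiB = 17617.6 MiB
= 17617.6 × 1,048,576 bytes = 18,473,392,537.6 bytes
1 MB = 1,000,000 bytes
18,473,392,537.6 / 1,000,000 = 18,473.39 MB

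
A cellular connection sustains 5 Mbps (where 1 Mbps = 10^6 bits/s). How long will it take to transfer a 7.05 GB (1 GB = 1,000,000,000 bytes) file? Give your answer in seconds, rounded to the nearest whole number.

11,280 seconds

7.05 GB = 7,050,000,000 bytes = 56,400,000,000 bits
5 Mbps = 5,000,000 bits/s
time = 56,400,000,000 / 5,000,000 = 11,280 s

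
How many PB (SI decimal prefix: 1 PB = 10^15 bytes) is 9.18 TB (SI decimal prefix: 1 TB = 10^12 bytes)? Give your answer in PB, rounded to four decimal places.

0.0092 PB

9.18 TB = 9.18 × 10^12 bytes = 9,180,000,000,000 bytes
1 PB = 1,000,000,000,000,000 bytes
9,180,000,000,000 / 1,000,000,000,000,000 = 0.0092 PB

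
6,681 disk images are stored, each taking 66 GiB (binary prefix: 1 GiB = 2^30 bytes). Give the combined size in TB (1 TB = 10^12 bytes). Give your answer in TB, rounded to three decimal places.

Total = 6,681 × 66 GiB = 440,946 GiB
= 440,946 × 1,073,741,824 bytes = 473,462,162,325,504 bytes
1 TB = 1,000,000,000,000 bytes
473,462,162,325,504 / 1,000,000,000,000 = 473.462 TB

473.462 TB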